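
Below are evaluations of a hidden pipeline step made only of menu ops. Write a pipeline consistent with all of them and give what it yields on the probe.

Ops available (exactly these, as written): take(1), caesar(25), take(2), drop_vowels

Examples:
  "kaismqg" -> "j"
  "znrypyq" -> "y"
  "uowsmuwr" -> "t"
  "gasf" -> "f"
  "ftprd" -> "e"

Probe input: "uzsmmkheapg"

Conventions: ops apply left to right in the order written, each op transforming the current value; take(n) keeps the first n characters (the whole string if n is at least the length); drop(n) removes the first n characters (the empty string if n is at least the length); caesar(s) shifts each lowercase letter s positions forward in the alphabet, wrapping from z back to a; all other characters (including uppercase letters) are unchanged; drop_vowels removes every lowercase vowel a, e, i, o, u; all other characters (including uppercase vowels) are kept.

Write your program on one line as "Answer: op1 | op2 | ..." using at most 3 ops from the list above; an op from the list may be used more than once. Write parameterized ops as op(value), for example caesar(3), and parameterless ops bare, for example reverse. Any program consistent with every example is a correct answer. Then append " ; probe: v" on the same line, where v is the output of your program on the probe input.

take(1) | caesar(25) ; probe: "t"

Check, running the answer program on each example:
  "kaismqg" -> "k" -> "j"
  "znrypyq" -> "z" -> "y"
  "uowsmuwr" -> "u" -> "t"
  "gasf" -> "g" -> "f"
  "ftprd" -> "f" -> "e"
  probe: "uzsmmkheapg" -> "u" -> "t"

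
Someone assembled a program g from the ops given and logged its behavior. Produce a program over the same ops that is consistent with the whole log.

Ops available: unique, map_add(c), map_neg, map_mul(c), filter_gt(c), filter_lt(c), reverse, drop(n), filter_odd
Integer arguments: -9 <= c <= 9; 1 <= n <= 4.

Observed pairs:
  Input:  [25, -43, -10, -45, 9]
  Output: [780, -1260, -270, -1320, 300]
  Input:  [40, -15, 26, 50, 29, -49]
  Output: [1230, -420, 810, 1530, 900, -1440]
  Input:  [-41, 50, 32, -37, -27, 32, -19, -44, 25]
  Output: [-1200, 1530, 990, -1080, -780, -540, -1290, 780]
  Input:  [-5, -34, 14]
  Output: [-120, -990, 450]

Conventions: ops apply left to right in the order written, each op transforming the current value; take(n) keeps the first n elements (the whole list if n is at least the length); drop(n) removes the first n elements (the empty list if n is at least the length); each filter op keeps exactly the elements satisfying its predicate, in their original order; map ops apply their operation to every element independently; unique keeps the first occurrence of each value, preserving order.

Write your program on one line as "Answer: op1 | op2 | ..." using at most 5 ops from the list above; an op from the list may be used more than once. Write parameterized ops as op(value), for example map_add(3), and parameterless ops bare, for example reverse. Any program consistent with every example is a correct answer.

map_add(1) | map_mul(-6) | map_mul(-5) | unique

Check, running the answer program on each example:
  [25, -43, -10, -45, 9] -> [26, -42, -9, -44, 10] -> [-156, 252, 54, 264, -60] -> [780, -1260, -270, -1320, 300] -> [780, -1260, -270, -1320, 300]
  [40, -15, 26, 50, 29, -49] -> [41, -14, 27, 51, 30, -48] -> [-246, 84, -162, -306, -180, 288] -> [1230, -420, 810, 1530, 900, -1440] -> [1230, -420, 810, 1530, 900, -1440]
  [-41, 50, 32, -37, -27, 32, -19, -44, 25] -> [-40, 51, 33, -36, -26, 33, -18, -43, 26] -> [240, -306, -198, 216, 156, -198, 108, 258, -156] -> [-1200, 1530, 990, -1080, -780, 990, -540, -1290, 780] -> [-1200, 1530, 990, -1080, -780, -540, -1290, 780]
  [-5, -34, 14] -> [-4, -33, 15] -> [24, 198, -90] -> [-120, -990, 450] -> [-120, -990, 450]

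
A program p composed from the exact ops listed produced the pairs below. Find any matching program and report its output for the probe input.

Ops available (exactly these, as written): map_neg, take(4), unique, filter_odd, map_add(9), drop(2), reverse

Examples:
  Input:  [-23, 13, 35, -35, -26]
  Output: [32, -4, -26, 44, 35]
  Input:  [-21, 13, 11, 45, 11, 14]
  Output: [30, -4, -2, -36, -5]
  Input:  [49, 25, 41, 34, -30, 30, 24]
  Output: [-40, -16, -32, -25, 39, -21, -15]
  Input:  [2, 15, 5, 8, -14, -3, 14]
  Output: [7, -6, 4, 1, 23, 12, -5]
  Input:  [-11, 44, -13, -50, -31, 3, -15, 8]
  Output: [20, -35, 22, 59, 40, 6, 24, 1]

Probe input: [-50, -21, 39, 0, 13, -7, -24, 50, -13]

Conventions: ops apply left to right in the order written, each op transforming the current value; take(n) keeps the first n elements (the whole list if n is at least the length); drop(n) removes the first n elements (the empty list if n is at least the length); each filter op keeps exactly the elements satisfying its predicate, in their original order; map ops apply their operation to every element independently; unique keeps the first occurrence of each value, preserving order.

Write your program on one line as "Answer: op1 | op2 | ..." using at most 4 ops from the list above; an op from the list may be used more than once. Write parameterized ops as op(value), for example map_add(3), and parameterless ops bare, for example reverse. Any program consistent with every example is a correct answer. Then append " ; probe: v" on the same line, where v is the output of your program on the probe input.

map_neg | map_add(9) | unique ; probe: [59, 30, -30, 9, -4, 16, 33, -41, 22]

Check, running the answer program on each example:
  [-23, 13, 35, -35, -26] -> [23, -13, -35, 35, 26] -> [32, -4, -26, 44, 35] -> [32, -4, -26, 44, 35]
  [-21, 13, 11, 45, 11, 14] -> [21, -13, -11, -45, -11, -14] -> [30, -4, -2, -36, -2, -5] -> [30, -4, -2, -36, -5]
  [49, 25, 41, 34, -30, 30, 24] -> [-49, -25, -41, -34, 30, -30, -24] -> [-40, -16, -32, -25, 39, -21, -15] -> [-40, -16, -32, -25, 39, -21, -15]
  [2, 15, 5, 8, -14, -3, 14] -> [-2, -15, -5, -8, 14, 3, -14] -> [7, -6, 4, 1, 23, 12, -5] -> [7, -6, 4, 1, 23, 12, -5]
  [-11, 44, -13, -50, -31, 3, -15, 8] -> [11, -44, 13, 50, 31, -3, 15, -8] -> [20, -35, 22, 59, 40, 6, 24, 1] -> [20, -35, 22, 59, 40, 6, 24, 1]
  probe: [-50, -21, 39, 0, 13, -7, -24, 50, -13] -> [50, 21, -39, 0, -13, 7, 24, -50, 13] -> [59, 30, -30, 9, -4, 16, 33, -41, 22] -> [59, 30, -30, 9, -4, 16, 33, -41, 22]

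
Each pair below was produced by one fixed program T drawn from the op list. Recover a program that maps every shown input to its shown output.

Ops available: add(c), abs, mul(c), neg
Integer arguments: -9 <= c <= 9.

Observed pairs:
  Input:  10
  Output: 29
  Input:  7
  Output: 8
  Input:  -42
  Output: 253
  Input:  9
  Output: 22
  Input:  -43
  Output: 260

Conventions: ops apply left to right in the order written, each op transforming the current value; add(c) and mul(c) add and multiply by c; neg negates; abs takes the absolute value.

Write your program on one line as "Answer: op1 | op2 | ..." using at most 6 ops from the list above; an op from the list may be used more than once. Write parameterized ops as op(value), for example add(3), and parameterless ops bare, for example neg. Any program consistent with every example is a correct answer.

abs | add(-7) | mul(-7) | add(-8) | neg

Check, running the answer program on each example:
  10 -> 10 -> 3 -> -21 -> -29 -> 29
  7 -> 7 -> 0 -> 0 -> -8 -> 8
  -42 -> 42 -> 35 -> -245 -> -253 -> 253
  9 -> 9 -> 2 -> -14 -> -22 -> 22
  -43 -> 43 -> 36 -> -252 -> -260 -> 260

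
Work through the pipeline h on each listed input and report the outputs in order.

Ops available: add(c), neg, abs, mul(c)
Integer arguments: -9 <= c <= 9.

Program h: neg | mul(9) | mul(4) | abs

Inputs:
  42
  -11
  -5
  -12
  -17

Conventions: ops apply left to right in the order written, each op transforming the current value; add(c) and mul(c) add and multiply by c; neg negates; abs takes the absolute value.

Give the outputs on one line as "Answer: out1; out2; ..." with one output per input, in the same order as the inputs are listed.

1512; 396; 180; 432; 612

Execution, op by op:
  42 -> -42 -> -378 -> -1512 -> 1512
  -11 -> 11 -> 99 -> 396 -> 396
  -5 -> 5 -> 45 -> 180 -> 180
  -12 -> 12 -> 108 -> 432 -> 432
  -17 -> 17 -> 153 -> 612 -> 612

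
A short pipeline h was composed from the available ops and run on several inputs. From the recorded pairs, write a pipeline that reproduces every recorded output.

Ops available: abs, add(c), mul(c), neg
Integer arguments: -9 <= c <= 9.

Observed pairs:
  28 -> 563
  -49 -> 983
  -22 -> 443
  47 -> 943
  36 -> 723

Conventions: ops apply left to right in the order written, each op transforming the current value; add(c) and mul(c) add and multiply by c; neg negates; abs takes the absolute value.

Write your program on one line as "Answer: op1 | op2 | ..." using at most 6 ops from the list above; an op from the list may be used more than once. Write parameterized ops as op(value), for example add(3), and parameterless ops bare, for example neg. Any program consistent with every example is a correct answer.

neg | mul(-5) | mul(-4) | neg | abs | add(3)

Check, running the answer program on each example:
  28 -> -28 -> 140 -> -560 -> 560 -> 560 -> 563
  -49 -> 49 -> -245 -> 980 -> -980 -> 980 -> 983
  -22 -> 22 -> -110 -> 440 -> -440 -> 440 -> 443
  47 -> -47 -> 235 -> -940 -> 940 -> 940 -> 943
  36 -> -36 -> 180 -> -720 -> 720 -> 720 -> 723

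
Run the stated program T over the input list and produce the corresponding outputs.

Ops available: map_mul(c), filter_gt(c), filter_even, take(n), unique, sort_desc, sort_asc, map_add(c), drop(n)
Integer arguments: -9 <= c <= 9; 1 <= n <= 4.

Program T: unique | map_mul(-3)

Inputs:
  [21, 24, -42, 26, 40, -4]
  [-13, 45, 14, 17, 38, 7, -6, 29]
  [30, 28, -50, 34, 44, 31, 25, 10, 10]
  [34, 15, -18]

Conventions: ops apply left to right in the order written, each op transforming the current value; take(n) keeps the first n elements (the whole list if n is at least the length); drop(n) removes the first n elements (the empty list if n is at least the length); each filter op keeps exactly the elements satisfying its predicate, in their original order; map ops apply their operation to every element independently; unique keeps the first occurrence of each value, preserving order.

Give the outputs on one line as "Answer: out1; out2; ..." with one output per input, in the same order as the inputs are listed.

[-63, -72, 126, -78, -120, 12]; [39, -135, -42, -51, -114, -21, 18, -87]; [-90, -84, 150, -102, -132, -93, -75, -30]; [-102, -45, 54]

Execution, op by op:
  [21, 24, -42, 26, 40, -4] -> [21, 24, -42, 26, 40, -4] -> [-63, -72, 126, -78, -120, 12]
  [-13, 45, 14, 17, 38, 7, -6, 29] -> [-13, 45, 14, 17, 38, 7, -6, 29] -> [39, -135, -42, -51, -114, -21, 18, -87]
  [30, 28, -50, 34, 44, 31, 25, 10, 10] -> [30, 28, -50, 34, 44, 31, 25, 10] -> [-90, -84, 150, -102, -132, -93, -75, -30]
  [34, 15, -18] -> [34, 15, -18] -> [-102, -45, 54]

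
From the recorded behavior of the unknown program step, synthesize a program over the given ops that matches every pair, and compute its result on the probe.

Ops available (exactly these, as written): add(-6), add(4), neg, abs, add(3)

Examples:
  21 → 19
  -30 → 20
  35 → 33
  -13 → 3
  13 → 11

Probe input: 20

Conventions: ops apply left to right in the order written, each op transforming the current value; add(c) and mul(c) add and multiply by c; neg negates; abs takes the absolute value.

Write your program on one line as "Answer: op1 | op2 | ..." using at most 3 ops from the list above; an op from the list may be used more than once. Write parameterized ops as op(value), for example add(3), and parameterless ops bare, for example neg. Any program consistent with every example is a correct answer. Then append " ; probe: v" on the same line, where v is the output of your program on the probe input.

add(4) | abs | add(-6) ; probe: 18

Check, running the answer program on each example:
  21 -> 25 -> 25 -> 19
  -30 -> -26 -> 26 -> 20
  35 -> 39 -> 39 -> 33
  -13 -> -9 -> 9 -> 3
  13 -> 17 -> 17 -> 11
  probe: 20 -> 24 -> 24 -> 18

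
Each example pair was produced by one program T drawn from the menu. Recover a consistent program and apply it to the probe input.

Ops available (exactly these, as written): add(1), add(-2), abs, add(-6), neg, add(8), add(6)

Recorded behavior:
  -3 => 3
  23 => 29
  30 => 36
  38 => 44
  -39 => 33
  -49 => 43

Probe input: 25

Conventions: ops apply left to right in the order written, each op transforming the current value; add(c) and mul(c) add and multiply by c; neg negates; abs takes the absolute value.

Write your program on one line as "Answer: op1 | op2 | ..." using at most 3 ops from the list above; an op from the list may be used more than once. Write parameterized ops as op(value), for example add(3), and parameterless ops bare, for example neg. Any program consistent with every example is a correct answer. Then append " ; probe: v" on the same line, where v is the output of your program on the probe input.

neg | add(-6) | abs ; probe: 31

Check, running the answer program on each example:
  -3 -> 3 -> -3 -> 3
  23 -> -23 -> -29 -> 29
  30 -> -30 -> -36 -> 36
  38 -> -38 -> -44 -> 44
  -39 -> 39 -> 33 -> 33
  -49 -> 49 -> 43 -> 43
  probe: 25 -> -25 -> -31 -> 31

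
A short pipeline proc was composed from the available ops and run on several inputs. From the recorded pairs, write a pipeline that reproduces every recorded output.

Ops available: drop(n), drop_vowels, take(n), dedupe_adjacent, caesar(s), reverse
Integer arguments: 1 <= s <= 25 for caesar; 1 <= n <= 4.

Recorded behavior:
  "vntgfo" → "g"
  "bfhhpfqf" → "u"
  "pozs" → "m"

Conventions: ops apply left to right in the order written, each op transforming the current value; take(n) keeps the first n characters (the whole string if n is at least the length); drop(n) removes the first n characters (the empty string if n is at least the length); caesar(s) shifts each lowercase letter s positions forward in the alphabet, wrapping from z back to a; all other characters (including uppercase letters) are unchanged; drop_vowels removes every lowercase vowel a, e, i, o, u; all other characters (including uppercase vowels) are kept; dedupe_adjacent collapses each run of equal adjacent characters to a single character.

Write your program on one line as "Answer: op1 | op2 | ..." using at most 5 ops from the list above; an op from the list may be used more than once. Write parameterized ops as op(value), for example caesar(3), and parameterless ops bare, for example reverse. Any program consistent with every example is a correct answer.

caesar(13) | take(4) | dedupe_adjacent | take(3) | drop(2)

Check, running the answer program on each example:
  "vntgfo" -> "iagtsb" -> "iagt" -> "iagt" -> "iag" -> "g"
  "bfhhpfqf" -> "osuucsds" -> "osuu" -> "osu" -> "osu" -> "u"
  "pozs" -> "cbmf" -> "cbmf" -> "cbmf" -> "cbm" -> "m"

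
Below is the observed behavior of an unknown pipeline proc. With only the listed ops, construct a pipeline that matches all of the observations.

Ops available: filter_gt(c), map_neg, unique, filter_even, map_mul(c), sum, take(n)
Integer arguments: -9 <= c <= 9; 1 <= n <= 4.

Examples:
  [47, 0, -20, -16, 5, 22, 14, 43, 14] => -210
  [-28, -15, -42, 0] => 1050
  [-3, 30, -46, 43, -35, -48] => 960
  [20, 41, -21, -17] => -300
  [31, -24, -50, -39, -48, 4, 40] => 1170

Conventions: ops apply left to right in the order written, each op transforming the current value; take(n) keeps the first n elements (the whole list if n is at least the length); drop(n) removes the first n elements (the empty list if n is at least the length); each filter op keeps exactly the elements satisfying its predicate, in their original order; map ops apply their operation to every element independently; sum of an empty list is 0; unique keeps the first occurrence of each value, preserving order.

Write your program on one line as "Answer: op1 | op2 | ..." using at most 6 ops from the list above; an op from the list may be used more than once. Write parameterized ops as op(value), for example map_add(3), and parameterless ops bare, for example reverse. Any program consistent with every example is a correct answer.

map_mul(3) | map_mul(-1) | filter_even | map_neg | map_mul(-5) | sum

Check, running the answer program on each example:
  [47, 0, -20, -16, 5, 22, 14, 43, 14] -> [141, 0, -60, -48, 15, 66, 42, 129, 42] -> [-141, 0, 60, 48, -15, -66, -42, -129, -42] -> [0, 60, 48, -66, -42, -42] -> [0, -60, -48, 66, 42, 42] -> [0, 300, 240, -330, -210, -210] -> -210
  [-28, -15, -42, 0] -> [-84, -45, -126, 0] -> [84, 45, 126, 0] -> [84, 126, 0] -> [-84, -126, 0] -> [420, 630, 0] -> 1050
  [-3, 30, -46, 43, -35, -48] -> [-9, 90, -138, 129, -105, -144] -> [9, -90, 138, -129, 105, 144] -> [-90, 138, 144] -> [90, -138, -144] -> [-450, 690, 720] -> 960
  [20, 41, -21, -17] -> [60, 123, -63, -51] -> [-60, -123, 63, 51] -> [-60] -> [60] -> [-300] -> -300
  [31, -24, -50, -39, -48, 4, 40] -> [93, -72, -150, -117, -144, 12, 120] -> [-93, 72, 150, 117, 144, -12, -120] -> [72, 150, 144, -12, -120] -> [-72, -150, -144, 12, 120] -> [360, 750, 720, -60, -600] -> 1170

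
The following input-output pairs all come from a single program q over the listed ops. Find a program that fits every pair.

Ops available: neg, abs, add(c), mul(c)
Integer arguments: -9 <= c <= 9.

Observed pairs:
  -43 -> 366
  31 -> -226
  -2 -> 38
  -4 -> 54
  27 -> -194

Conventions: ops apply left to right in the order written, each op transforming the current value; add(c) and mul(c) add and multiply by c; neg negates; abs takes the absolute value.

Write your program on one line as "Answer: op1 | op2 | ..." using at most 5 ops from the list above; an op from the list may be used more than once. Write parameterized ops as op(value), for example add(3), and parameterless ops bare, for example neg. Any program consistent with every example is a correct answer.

add(-4) | mul(-8) | add(-6) | add(-4)

Check, running the answer program on each example:
  -43 -> -47 -> 376 -> 370 -> 366
  31 -> 27 -> -216 -> -222 -> -226
  -2 -> -6 -> 48 -> 42 -> 38
  -4 -> -8 -> 64 -> 58 -> 54
  27 -> 23 -> -184 -> -190 -> -194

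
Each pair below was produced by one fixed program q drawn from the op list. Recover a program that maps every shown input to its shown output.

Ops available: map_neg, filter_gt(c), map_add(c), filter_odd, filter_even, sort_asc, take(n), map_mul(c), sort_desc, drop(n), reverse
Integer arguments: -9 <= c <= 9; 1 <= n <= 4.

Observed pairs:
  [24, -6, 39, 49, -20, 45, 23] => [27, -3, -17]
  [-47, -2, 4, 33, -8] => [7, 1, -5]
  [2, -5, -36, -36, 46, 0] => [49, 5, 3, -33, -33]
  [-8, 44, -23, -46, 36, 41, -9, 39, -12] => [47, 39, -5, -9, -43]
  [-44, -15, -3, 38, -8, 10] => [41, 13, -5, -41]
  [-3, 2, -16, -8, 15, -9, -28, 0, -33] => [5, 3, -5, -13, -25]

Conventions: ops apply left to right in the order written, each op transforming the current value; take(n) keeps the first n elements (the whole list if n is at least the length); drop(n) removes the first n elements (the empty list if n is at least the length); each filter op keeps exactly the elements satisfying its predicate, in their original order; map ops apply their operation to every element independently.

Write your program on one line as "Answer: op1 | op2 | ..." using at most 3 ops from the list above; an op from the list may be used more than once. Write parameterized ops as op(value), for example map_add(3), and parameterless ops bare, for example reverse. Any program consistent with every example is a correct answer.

map_add(3) | sort_desc | filter_odd

Check, running the answer program on each example:
  [24, -6, 39, 49, -20, 45, 23] -> [27, -3, 42, 52, -17, 48, 26] -> [52, 48, 42, 27, 26, -3, -17] -> [27, -3, -17]
  [-47, -2, 4, 33, -8] -> [-44, 1, 7, 36, -5] -> [36, 7, 1, -5, -44] -> [7, 1, -5]
  [2, -5, -36, -36, 46, 0] -> [5, -2, -33, -33, 49, 3] -> [49, 5, 3, -2, -33, -33] -> [49, 5, 3, -33, -33]
  [-8, 44, -23, -46, 36, 41, -9, 39, -12] -> [-5, 47, -20, -43, 39, 44, -6, 42, -9] -> [47, 44, 42, 39, -5, -6, -9, -20, -43] -> [47, 39, -5, -9, -43]
  [-44, -15, -3, 38, -8, 10] -> [-41, -12, 0, 41, -5, 13] -> [41, 13, 0, -5, -12, -41] -> [41, 13, -5, -41]
  [-3, 2, -16, -8, 15, -9, -28, 0, -33] -> [0, 5, -13, -5, 18, -6, -25, 3, -30] -> [18, 5, 3, 0, -5, -6, -13, -25, -30] -> [5, 3, -5, -13, -25]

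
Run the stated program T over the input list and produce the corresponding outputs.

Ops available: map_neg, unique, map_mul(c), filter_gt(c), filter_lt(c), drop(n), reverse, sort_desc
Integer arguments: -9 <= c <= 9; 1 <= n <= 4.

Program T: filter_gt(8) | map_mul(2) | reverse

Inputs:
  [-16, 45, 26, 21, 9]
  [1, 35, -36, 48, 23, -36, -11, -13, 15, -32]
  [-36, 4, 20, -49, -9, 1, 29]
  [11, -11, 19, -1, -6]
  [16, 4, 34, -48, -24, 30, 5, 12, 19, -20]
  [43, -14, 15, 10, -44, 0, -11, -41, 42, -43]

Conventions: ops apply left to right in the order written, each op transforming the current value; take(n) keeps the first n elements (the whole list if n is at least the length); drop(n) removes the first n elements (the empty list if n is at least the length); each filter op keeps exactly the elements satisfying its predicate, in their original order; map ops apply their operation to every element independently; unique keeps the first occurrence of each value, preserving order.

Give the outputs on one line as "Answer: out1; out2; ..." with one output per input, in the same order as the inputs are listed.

Execution, op by op:
  [-16, 45, 26, 21, 9] -> [45, 26, 21, 9] -> [90, 52, 42, 18] -> [18, 42, 52, 90]
  [1, 35, -36, 48, 23, -36, -11, -13, 15, -32] -> [35, 48, 23, 15] -> [70, 96, 46, 30] -> [30, 46, 96, 70]
  [-36, 4, 20, -49, -9, 1, 29] -> [20, 29] -> [40, 58] -> [58, 40]
  [11, -11, 19, -1, -6] -> [11, 19] -> [22, 38] -> [38, 22]
  [16, 4, 34, -48, -24, 30, 5, 12, 19, -20] -> [16, 34, 30, 12, 19] -> [32, 68, 60, 24, 38] -> [38, 24, 60, 68, 32]
  [43, -14, 15, 10, -44, 0, -11, -41, 42, -43] -> [43, 15, 10, 42] -> [86, 30, 20, 84] -> [84, 20, 30, 86]

[18, 42, 52, 90]; [30, 46, 96, 70]; [58, 40]; [38, 22]; [38, 24, 60, 68, 32]; [84, 20, 30, 86]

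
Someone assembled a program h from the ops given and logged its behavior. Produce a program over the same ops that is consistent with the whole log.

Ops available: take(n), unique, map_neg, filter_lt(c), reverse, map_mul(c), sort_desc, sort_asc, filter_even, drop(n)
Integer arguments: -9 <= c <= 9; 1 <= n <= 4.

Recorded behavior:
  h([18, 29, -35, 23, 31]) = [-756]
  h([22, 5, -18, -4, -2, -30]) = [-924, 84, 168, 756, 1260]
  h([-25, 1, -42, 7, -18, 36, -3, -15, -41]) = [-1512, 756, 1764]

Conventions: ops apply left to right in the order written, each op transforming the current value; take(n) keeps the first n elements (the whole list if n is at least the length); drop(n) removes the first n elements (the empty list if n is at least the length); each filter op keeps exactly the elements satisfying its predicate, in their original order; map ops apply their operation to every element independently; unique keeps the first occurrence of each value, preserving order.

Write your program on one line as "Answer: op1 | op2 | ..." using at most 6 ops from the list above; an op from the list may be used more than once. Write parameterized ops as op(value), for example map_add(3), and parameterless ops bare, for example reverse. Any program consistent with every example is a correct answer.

sort_desc | reverse | filter_even | map_mul(6) | reverse | map_mul(-7)

Check, running the answer program on each example:
  [18, 29, -35, 23, 31] -> [31, 29, 23, 18, -35] -> [-35, 18, 23, 29, 31] -> [18] -> [108] -> [108] -> [-756]
  [22, 5, -18, -4, -2, -30] -> [22, 5, -2, -4, -18, -30] -> [-30, -18, -4, -2, 5, 22] -> [-30, -18, -4, -2, 22] -> [-180, -108, -24, -12, 132] -> [132, -12, -24, -108, -180] -> [-924, 84, 168, 756, 1260]
  [-25, 1, -42, 7, -18, 36, -3, -15, -41] -> [36, 7, 1, -3, -15, -18, -25, -41, -42] -> [-42, -41, -25, -18, -15, -3, 1, 7, 36] -> [-42, -18, 36] -> [-252, -108, 216] -> [216, -108, -252] -> [-1512, 756, 1764]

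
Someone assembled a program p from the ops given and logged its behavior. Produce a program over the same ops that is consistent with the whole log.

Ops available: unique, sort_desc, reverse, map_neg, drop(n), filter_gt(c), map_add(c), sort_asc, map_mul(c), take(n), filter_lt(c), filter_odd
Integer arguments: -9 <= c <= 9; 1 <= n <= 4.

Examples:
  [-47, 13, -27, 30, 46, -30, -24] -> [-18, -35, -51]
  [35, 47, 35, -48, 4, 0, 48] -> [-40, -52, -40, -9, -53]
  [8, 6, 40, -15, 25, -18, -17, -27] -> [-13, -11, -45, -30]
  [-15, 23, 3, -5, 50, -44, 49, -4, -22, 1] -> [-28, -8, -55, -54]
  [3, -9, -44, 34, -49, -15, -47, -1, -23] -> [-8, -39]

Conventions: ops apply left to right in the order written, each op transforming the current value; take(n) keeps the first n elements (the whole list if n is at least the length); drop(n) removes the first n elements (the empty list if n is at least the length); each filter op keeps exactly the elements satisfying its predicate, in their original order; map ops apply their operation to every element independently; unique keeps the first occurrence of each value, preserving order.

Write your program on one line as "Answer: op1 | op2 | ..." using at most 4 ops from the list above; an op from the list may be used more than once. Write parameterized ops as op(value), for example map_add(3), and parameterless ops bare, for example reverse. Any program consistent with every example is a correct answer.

map_add(5) | filter_gt(7) | map_neg

Check, running the answer program on each example:
  [-47, 13, -27, 30, 46, -30, -24] -> [-42, 18, -22, 35, 51, -25, -19] -> [18, 35, 51] -> [-18, -35, -51]
  [35, 47, 35, -48, 4, 0, 48] -> [40, 52, 40, -43, 9, 5, 53] -> [40, 52, 40, 9, 53] -> [-40, -52, -40, -9, -53]
  [8, 6, 40, -15, 25, -18, -17, -27] -> [13, 11, 45, -10, 30, -13, -12, -22] -> [13, 11, 45, 30] -> [-13, -11, -45, -30]
  [-15, 23, 3, -5, 50, -44, 49, -4, -22, 1] -> [-10, 28, 8, 0, 55, -39, 54, 1, -17, 6] -> [28, 8, 55, 54] -> [-28, -8, -55, -54]
  [3, -9, -44, 34, -49, -15, -47, -1, -23] -> [8, -4, -39, 39, -44, -10, -42, 4, -18] -> [8, 39] -> [-8, -39]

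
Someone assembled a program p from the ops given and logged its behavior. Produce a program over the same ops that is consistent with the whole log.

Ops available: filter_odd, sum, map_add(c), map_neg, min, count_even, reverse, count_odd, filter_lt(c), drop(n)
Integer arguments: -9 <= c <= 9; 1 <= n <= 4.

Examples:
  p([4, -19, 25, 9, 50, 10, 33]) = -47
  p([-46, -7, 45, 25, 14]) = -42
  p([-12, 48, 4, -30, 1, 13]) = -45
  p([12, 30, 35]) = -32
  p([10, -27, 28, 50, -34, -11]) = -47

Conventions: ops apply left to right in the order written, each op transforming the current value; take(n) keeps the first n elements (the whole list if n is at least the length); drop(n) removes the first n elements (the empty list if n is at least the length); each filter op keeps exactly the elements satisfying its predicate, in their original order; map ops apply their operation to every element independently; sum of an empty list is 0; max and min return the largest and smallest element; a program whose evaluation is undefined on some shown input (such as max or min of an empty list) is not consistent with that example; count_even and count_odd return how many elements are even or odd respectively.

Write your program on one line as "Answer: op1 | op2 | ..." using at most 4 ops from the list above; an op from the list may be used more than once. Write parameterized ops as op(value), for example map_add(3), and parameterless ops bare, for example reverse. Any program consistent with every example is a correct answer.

map_add(-3) | map_neg | min

Check, running the answer program on each example:
  [4, -19, 25, 9, 50, 10, 33] -> [1, -22, 22, 6, 47, 7, 30] -> [-1, 22, -22, -6, -47, -7, -30] -> -47
  [-46, -7, 45, 25, 14] -> [-49, -10, 42, 22, 11] -> [49, 10, -42, -22, -11] -> -42
  [-12, 48, 4, -30, 1, 13] -> [-15, 45, 1, -33, -2, 10] -> [15, -45, -1, 33, 2, -10] -> -45
  [12, 30, 35] -> [9, 27, 32] -> [-9, -27, -32] -> -32
  [10, -27, 28, 50, -34, -11] -> [7, -30, 25, 47, -37, -14] -> [-7, 30, -25, -47, 37, 14] -> -47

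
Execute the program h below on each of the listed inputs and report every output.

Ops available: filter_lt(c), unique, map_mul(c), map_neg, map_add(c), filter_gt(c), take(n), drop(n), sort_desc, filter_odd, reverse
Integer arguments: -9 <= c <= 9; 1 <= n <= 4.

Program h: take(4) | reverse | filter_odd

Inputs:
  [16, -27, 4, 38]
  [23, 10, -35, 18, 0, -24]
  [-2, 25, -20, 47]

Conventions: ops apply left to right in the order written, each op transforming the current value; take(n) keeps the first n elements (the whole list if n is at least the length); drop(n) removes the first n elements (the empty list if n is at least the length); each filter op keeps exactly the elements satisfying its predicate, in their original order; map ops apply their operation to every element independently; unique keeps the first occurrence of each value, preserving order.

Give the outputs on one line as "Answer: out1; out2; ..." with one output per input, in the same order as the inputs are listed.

Execution, op by op:
  [16, -27, 4, 38] -> [16, -27, 4, 38] -> [38, 4, -27, 16] -> [-27]
  [23, 10, -35, 18, 0, -24] -> [23, 10, -35, 18] -> [18, -35, 10, 23] -> [-35, 23]
  [-2, 25, -20, 47] -> [-2, 25, -20, 47] -> [47, -20, 25, -2] -> [47, 25]

[-27]; [-35, 23]; [47, 25]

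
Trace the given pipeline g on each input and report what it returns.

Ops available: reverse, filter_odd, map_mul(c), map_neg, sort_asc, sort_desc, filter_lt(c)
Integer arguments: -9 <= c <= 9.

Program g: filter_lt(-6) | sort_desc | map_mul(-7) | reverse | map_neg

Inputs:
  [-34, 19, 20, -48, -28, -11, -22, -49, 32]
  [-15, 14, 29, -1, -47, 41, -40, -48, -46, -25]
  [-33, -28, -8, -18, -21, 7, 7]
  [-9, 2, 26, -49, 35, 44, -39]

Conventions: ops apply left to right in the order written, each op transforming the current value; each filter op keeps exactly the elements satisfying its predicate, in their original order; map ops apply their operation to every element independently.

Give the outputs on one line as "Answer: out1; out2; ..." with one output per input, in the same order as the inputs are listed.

Execution, op by op:
  [-34, 19, 20, -48, -28, -11, -22, -49, 32] -> [-34, -48, -28, -11, -22, -49] -> [-11, -22, -28, -34, -48, -49] -> [77, 154, 196, 238, 336, 343] -> [343, 336, 238, 196, 154, 77] -> [-343, -336, -238, -196, -154, -77]
  [-15, 14, 29, -1, -47, 41, -40, -48, -46, -25] -> [-15, -47, -40, -48, -46, -25] -> [-15, -25, -40, -46, -47, -48] -> [105, 175, 280, 322, 329, 336] -> [336, 329, 322, 280, 175, 105] -> [-336, -329, -322, -280, -175, -105]
  [-33, -28, -8, -18, -21, 7, 7] -> [-33, -28, -8, -18, -21] -> [-8, -18, -21, -28, -33] -> [56, 126, 147, 196, 231] -> [231, 196, 147, 126, 56] -> [-231, -196, -147, -126, -56]
  [-9, 2, 26, -49, 35, 44, -39] -> [-9, -49, -39] -> [-9, -39, -49] -> [63, 273, 343] -> [343, 273, 63] -> [-343, -273, -63]

[-343, -336, -238, -196, -154, -77]; [-336, -329, -322, -280, -175, -105]; [-231, -196, -147, -126, -56]; [-343, -273, -63]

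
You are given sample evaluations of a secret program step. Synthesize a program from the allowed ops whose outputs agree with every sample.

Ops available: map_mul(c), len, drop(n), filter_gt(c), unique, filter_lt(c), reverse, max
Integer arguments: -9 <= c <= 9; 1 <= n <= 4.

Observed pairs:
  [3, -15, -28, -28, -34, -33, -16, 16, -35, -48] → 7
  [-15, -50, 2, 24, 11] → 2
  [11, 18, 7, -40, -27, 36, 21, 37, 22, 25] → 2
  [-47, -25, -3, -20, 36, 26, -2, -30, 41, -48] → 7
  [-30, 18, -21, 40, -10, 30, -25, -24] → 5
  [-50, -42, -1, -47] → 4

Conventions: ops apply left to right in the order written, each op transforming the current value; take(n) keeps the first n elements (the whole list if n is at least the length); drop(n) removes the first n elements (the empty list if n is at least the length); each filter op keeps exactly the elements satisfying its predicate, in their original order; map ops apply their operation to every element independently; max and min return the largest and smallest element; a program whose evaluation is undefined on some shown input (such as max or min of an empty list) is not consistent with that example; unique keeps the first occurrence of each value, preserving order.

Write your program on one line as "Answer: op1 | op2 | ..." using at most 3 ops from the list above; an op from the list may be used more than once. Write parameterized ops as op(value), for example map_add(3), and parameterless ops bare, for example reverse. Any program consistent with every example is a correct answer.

unique | filter_lt(0) | len

Check, running the answer program on each example:
  [3, -15, -28, -28, -34, -33, -16, 16, -35, -48] -> [3, -15, -28, -34, -33, -16, 16, -35, -48] -> [-15, -28, -34, -33, -16, -35, -48] -> 7
  [-15, -50, 2, 24, 11] -> [-15, -50, 2, 24, 11] -> [-15, -50] -> 2
  [11, 18, 7, -40, -27, 36, 21, 37, 22, 25] -> [11, 18, 7, -40, -27, 36, 21, 37, 22, 25] -> [-40, -27] -> 2
  [-47, -25, -3, -20, 36, 26, -2, -30, 41, -48] -> [-47, -25, -3, -20, 36, 26, -2, -30, 41, -48] -> [-47, -25, -3, -20, -2, -30, -48] -> 7
  [-30, 18, -21, 40, -10, 30, -25, -24] -> [-30, 18, -21, 40, -10, 30, -25, -24] -> [-30, -21, -10, -25, -24] -> 5
  [-50, -42, -1, -47] -> [-50, -42, -1, -47] -> [-50, -42, -1, -47] -> 4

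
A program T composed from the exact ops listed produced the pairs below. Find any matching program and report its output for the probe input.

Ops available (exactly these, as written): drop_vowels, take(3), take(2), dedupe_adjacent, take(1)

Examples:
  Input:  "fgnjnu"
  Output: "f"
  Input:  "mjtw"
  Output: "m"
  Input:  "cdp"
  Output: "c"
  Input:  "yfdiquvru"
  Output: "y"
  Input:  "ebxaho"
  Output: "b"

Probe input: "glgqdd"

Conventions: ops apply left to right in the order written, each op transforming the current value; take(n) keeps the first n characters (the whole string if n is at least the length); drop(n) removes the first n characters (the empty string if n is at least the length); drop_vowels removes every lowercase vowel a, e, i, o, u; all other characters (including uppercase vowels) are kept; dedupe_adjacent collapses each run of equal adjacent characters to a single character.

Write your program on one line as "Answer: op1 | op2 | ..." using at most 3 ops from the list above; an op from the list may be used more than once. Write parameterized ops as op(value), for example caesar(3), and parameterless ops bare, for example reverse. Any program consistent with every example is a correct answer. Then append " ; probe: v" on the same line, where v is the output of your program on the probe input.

drop_vowels | take(1) ; probe: "g"

Check, running the answer program on each example:
  "fgnjnu" -> "fgnjn" -> "f"
  "mjtw" -> "mjtw" -> "m"
  "cdp" -> "cdp" -> "c"
  "yfdiquvru" -> "yfdqvr" -> "y"
  "ebxaho" -> "bxh" -> "b"
  probe: "glgqdd" -> "glgqdd" -> "g"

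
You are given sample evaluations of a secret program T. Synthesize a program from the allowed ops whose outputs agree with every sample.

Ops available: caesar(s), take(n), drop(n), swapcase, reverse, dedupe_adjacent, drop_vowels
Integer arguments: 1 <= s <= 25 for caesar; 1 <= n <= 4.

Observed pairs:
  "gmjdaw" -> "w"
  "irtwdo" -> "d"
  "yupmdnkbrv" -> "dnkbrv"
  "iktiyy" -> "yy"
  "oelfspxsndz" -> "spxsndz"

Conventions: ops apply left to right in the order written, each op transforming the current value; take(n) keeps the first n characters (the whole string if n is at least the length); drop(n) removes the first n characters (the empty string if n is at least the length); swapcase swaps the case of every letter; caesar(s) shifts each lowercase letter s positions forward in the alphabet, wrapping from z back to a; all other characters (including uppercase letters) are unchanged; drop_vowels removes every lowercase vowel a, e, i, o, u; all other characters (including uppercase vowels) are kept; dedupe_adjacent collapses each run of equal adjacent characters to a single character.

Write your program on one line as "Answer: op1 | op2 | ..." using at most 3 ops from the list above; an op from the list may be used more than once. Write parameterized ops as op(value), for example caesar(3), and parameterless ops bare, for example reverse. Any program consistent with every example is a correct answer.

drop(4) | drop_vowels

Check, running the answer program on each example:
  "gmjdaw" -> "aw" -> "w"
  "irtwdo" -> "do" -> "d"
  "yupmdnkbrv" -> "dnkbrv" -> "dnkbrv"
  "iktiyy" -> "yy" -> "yy"
  "oelfspxsndz" -> "spxsndz" -> "spxsndz"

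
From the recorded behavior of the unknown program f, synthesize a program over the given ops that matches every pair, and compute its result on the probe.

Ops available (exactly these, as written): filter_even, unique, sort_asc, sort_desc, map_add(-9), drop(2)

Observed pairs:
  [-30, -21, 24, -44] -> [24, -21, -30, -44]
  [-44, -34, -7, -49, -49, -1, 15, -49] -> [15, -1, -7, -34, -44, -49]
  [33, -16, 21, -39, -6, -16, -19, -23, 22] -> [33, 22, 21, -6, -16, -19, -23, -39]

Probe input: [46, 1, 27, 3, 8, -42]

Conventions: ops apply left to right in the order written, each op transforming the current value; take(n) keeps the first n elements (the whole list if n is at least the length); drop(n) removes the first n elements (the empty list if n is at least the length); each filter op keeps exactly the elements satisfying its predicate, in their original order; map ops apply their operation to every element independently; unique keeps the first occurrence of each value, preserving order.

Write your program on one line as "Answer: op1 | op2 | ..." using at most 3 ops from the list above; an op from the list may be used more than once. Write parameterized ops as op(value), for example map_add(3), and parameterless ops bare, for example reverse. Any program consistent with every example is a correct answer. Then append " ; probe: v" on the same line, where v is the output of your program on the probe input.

unique | sort_asc | sort_desc ; probe: [46, 27, 8, 3, 1, -42]

Check, running the answer program on each example:
  [-30, -21, 24, -44] -> [-30, -21, 24, -44] -> [-44, -30, -21, 24] -> [24, -21, -30, -44]
  [-44, -34, -7, -49, -49, -1, 15, -49] -> [-44, -34, -7, -49, -1, 15] -> [-49, -44, -34, -7, -1, 15] -> [15, -1, -7, -34, -44, -49]
  [33, -16, 21, -39, -6, -16, -19, -23, 22] -> [33, -16, 21, -39, -6, -19, -23, 22] -> [-39, -23, -19, -16, -6, 21, 22, 33] -> [33, 22, 21, -6, -16, -19, -23, -39]
  probe: [46, 1, 27, 3, 8, -42] -> [46, 1, 27, 3, 8, -42] -> [-42, 1, 3, 8, 27, 46] -> [46, 27, 8, 3, 1, -42]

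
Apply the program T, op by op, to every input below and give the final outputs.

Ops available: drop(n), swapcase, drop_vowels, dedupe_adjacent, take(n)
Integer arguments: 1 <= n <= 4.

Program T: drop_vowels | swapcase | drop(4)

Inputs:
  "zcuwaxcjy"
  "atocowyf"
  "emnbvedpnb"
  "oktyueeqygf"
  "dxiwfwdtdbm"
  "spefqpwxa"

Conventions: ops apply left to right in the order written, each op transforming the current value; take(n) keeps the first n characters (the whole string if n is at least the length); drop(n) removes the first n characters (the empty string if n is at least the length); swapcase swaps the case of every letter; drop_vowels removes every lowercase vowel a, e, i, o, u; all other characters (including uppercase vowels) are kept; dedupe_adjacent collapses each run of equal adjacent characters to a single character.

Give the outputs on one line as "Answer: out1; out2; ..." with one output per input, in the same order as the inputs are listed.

"CJY"; "F"; "DPNB"; "YGF"; "WDTDBM"; "PWX"

Execution, op by op:
  "zcuwaxcjy" -> "zcwxcjy" -> "ZCWXCJY" -> "CJY"
  "atocowyf" -> "tcwyf" -> "TCWYF" -> "F"
  "emnbvedpnb" -> "mnbvdpnb" -> "MNBVDPNB" -> "DPNB"
  "oktyueeqygf" -> "ktyqygf" -> "KTYQYGF" -> "YGF"
  "dxiwfwdtdbm" -> "dxwfwdtdbm" -> "DXWFWDTDBM" -> "WDTDBM"
  "spefqpwxa" -> "spfqpwx" -> "SPFQPWX" -> "PWX"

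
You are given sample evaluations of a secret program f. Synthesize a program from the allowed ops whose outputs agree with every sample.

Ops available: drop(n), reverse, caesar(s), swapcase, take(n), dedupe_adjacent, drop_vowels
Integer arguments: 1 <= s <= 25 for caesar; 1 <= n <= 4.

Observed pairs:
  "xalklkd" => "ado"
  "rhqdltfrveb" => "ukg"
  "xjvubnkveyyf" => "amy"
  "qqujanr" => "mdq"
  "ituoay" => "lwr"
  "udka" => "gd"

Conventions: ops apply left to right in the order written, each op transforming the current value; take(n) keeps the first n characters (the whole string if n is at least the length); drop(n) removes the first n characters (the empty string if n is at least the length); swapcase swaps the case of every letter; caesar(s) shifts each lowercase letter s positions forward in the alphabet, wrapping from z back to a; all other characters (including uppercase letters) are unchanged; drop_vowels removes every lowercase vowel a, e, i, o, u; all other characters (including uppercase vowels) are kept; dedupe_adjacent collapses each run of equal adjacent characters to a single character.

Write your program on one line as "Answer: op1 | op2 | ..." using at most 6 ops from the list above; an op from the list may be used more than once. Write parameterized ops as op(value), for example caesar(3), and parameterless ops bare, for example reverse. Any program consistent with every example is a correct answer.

caesar(10) | dedupe_adjacent | drop_vowels | dedupe_adjacent | caesar(19) | take(3)

Check, running the answer program on each example:
  "xalklkd" -> "hkvuvun" -> "hkvuvun" -> "hkvvn" -> "hkvn" -> "adog" -> "ado"
  "rhqdltfrveb" -> "branvdpbfol" -> "branvdpbfol" -> "brnvdpbfl" -> "brnvdpbfl" -> "ukgowiuye" -> "ukg"
  "xjvubnkveyyf" -> "htfelxufoiip" -> "htfelxufoip" -> "htflxfp" -> "htflxfp" -> "amyeqyi" -> "amy"
  "qqujanr" -> "aaetkxb" -> "aetkxb" -> "tkxb" -> "tkxb" -> "mdqu" -> "mdq"
  "ituoay" -> "sdeyki" -> "sdeyki" -> "sdyk" -> "sdyk" -> "lwrd" -> "lwr"
  "udka" -> "enuk" -> "enuk" -> "nk" -> "nk" -> "gd" -> "gd"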